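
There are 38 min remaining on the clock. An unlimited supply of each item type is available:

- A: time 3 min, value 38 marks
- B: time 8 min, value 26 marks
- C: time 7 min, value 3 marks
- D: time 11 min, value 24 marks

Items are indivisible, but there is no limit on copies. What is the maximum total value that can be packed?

Best value-per-unit is A at 38/3, and filling with it alone uses time 12×3=36. No mix of the others beats 12×38 = 456.

456 marks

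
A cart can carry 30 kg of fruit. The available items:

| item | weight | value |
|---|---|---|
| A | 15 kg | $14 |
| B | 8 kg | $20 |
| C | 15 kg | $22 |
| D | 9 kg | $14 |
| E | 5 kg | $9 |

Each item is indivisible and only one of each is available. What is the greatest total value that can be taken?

Check high-value combinations within 30 kg:
- B+C+E: weight 8+15+5=28, value 20+22+9=51
- C+D+E: weight 15+9+5=29, value 22+14+9=45
- B+D+E: weight 8+9+5=22, value 20+14+9=43
- A+B+E: weight 15+8+5=28, value 14+20+9=43
Best: $51.

$51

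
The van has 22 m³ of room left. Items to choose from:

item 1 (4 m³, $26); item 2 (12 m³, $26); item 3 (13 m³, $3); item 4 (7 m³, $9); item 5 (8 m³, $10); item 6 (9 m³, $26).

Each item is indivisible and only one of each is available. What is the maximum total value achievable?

Check high-value combinations within 22 m³:
- item 1+item 5+item 6: volume 4+8+9=21, value 26+10+26=62
- item 1+item 4+item 6: volume 4+7+9=20, value 26+9+26=61
- item 1+item 6: volume 4+9=13, value 26+26=52
- item 1+item 2: volume 4+12=16, value 26+26=52
Best: $62.

$62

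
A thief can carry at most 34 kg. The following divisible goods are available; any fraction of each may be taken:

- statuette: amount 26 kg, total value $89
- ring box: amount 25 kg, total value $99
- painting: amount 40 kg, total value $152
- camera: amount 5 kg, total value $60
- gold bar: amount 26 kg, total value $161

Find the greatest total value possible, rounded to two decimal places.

Take in order of value per unit:
- camera (60/5 per unit): all 5 → value 60, running total 60.00
- gold bar (161/26 per unit): all 26 → value 161, running total 221.00
- ring box (99/25 per unit): 3 of 25 → value 3×99/25 = 11.8800, running total 232.88
Total 232.88.

232.88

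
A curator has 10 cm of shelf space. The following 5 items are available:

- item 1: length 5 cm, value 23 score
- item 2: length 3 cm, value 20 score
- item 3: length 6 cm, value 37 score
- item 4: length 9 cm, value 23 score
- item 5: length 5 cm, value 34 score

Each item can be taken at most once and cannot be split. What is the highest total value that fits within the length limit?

Check high-value combinations within 10 cm:
- item 2+item 3: length 3+6=9, value 20+37=57
- item 1+item 5: length 5+5=10, value 23+34=57
- item 2+item 5: length 3+5=8, value 20+34=54
Best: 57 score.

57 score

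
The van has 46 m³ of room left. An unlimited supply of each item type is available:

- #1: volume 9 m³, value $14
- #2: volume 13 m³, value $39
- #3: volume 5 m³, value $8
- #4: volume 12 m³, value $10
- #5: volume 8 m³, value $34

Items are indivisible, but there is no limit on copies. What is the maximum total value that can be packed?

Best value-per-unit is #5 at 34/8; filling with it alone gives 5×34 = 170.
Optimal mix: 1×#3 + 5×#5 → volume 45, value 178.

$178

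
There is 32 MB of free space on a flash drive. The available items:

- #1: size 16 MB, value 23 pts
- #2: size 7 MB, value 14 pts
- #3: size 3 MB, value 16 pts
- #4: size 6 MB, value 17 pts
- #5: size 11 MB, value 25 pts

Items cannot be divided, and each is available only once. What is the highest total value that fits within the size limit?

Check high-value combinations within 32 MB:
- #2+#3+#4+#5: size 7+3+6+11=27, value 14+16+17+25=72
- #1+#2+#3+#4: size 16+7+3+6=32, value 23+14+16+17=70
- #1+#3+#5: size 16+3+11=30, value 23+16+25=64
- #3+#4+#5: size 3+6+11=20, value 16+17+25=58
Best: 72 pts.

72 pts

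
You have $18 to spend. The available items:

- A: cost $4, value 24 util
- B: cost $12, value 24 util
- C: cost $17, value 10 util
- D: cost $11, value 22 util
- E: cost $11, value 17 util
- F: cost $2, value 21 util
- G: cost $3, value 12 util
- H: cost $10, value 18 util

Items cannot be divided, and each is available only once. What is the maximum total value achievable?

Check high-value combinations within $18:
- A+B+F: cost 4+12+2=18, value 24+24+21=69
- A+D+F: cost 4+11+2=17, value 24+22+21=67
- A+F+H: cost 4+2+10=16, value 24+21+18=63
- A+E+F: cost 4+11+2=17, value 24+17+21=62
Best: 69 util.

69 util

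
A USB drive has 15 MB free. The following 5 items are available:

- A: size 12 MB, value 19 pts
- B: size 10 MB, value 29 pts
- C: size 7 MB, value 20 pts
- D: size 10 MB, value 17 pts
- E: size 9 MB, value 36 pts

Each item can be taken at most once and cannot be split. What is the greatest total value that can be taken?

Check high-value combinations within 15 MB:
- E: size 9, value 36
- B: size 10, value 29
- C: size 7, value 20
- A: size 12, value 19
Best: 36 pts.

36 pts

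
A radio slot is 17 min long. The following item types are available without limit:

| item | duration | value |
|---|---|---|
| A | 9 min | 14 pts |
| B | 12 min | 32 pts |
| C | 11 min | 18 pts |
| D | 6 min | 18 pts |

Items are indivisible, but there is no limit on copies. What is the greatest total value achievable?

Best value-per-unit is D at 18/6; filling with it alone gives 2×18 = 36.
Optimal mix: 1×C + 1×D → duration 17, value 36.

36 pts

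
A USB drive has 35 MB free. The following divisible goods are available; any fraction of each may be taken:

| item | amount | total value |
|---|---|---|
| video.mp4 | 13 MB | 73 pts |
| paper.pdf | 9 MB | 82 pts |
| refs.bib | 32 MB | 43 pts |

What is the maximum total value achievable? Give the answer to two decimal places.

172.47

Take in order of value per unit:
- paper.pdf (82/9 per unit): all 9 → value 82, running total 82.00
- video.mp4 (73/13 per unit): all 13 → value 73, running total 155.00
- refs.bib (43/32 per unit): 13 of 32 → value 13×43/32 = 17.4688, running total 172.47
Total 172.47.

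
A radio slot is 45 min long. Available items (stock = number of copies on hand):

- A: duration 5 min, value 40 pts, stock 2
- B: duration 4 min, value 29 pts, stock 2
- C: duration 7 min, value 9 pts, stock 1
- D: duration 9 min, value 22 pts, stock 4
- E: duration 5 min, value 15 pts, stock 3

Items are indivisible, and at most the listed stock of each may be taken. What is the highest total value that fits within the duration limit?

205 pts

Best selections within duration 45 and stock limits:
- 2×A + 2×B + 1×D + 3×E: duration 42, value 205
- 2×A + 2×B + 3×D: duration 45, value 204
Best: 205 pts.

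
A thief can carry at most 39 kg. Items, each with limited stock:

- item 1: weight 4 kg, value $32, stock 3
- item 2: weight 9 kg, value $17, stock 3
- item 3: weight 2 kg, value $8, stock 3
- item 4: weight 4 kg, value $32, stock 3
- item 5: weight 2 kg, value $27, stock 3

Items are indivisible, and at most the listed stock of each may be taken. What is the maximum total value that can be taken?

Best selections within weight 39 and stock limits:
- 3×item 1 + 3×item 3 + 3×item 4 + 3×item 5: weight 36, value 297
- 3×item 1 + 1×item 2 + 3×item 4 + 3×item 5: weight 39, value 290
- 3×item 1 + 2×item 3 + 3×item 4 + 3×item 5: weight 34, value 289
Best: $297.

$297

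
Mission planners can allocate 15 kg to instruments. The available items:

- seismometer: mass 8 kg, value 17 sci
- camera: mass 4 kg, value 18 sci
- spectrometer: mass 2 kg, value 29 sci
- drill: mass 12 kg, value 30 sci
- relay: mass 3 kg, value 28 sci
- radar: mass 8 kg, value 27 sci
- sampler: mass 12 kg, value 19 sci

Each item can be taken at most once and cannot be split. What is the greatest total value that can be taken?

84 sci

This is a 0/1 knapsack; check combinations near the capacity.
- spectrometer+relay+radar: mass 2+3+8=13, value 29+28+27=84
- camera+spectrometer+relay: mass 4+2+3=9, value 18+29+28=75
- seismometer+spectrometer+relay: mass 8+2+3=13, value 17+29+28=74
Best: 84 sci.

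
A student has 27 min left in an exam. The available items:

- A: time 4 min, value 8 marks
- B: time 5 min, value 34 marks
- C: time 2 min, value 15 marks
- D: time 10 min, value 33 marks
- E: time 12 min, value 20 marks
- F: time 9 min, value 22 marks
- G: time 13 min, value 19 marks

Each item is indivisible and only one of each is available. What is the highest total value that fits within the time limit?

Check high-value combinations within 27 min:
- B+C+D+F: time 5+2+10+9=26, value 34+15+33+22=104
- A+B+C+D: time 4+5+2+10=21, value 8+34+15+33=90
- B+D+F: time 5+10+9=24, value 34+33+22=89
Best: 104 marks.

104 marks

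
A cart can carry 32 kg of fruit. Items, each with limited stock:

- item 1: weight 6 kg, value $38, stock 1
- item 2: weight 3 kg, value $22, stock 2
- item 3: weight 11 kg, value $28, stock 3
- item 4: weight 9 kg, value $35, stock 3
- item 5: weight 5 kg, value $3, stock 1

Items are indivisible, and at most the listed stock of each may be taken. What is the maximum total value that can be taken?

Best selections within weight 32 and stock limits:
- 1×item 1 + 2×item 2 + 2×item 4: weight 30, value 152
- 1×item 1 + 2×item 2 + 1×item 3 + 1×item 4: weight 32, value 145
Best: $152.

$152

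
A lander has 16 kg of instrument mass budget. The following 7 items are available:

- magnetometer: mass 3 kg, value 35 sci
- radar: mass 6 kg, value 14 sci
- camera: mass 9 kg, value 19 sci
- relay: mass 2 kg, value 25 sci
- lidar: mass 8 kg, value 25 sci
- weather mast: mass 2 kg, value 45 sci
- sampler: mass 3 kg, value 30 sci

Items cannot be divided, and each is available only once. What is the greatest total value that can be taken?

Check high-value combinations within 16 kg:
- magnetometer+radar+relay+weather mast+sampler: mass 3+6+2+2+3=16, value 35+14+25+45+30=149
- magnetometer+relay+weather mast+sampler: mass 3+2+2+3=10, value 35+25+45+30=135
- magnetometer+lidar+weather mast+sampler: mass 3+8+2+3=16, value 35+25+45+30=135
- magnetometer+relay+lidar+weather mast: mass 3+2+8+2=15, value 35+25+25+45=130
Best: 149 sci.

149 sci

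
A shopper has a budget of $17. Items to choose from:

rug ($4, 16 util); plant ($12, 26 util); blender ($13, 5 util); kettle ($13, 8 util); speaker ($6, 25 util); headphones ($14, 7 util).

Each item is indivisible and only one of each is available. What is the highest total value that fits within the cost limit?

42 util

Check high-value combinations within $17:
- rug+plant: cost 4+12=16, value 16+26=42
- rug+speaker: cost 4+6=10, value 16+25=41
- plant: cost 12, value 26
Best: 42 util.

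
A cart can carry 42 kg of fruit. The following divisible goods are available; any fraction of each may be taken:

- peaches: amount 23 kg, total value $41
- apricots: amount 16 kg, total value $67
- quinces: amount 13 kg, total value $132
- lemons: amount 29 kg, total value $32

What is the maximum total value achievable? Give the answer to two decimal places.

222.17

Take in order of value per unit:
- quinces (132/13 per unit): all 13 → value 132, running total 132.00
- apricots (67/16 per unit): all 16 → value 67, running total 199.00
- peaches (41/23 per unit): 13 of 23 → value 13×41/23 = 23.1739, running total 222.17
Total 222.17.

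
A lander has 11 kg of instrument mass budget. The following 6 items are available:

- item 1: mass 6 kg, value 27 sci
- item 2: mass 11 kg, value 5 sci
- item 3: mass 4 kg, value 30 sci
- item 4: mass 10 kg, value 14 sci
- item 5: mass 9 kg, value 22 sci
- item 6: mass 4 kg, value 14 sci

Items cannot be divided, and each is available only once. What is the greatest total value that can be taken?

Check high-value combinations within 11 kg:
- item 1+item 3: mass 6+4=10, value 27+30=57
- item 3+item 6: mass 4+4=8, value 30+14=44
- item 1+item 6: mass 6+4=10, value 27+14=41
- item 3: mass 4, value 30
- item 1: mass 6, value 27
Best: 57 sci.

57 sci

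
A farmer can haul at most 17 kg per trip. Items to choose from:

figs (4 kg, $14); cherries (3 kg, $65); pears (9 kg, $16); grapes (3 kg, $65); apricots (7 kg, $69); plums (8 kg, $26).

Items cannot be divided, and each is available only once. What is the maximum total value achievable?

Check high-value combinations within 17 kg:
- figs+cherries+grapes+apricots: weight 4+3+3+7=17, value 14+65+65+69=213
- cherries+grapes+apricots: weight 3+3+7=13, value 65+65+69=199
- cherries+grapes+plums: weight 3+3+8=14, value 65+65+26=156
- figs+cherries+apricots: weight 4+3+7=14, value 14+65+69=148
Best: $213.

$213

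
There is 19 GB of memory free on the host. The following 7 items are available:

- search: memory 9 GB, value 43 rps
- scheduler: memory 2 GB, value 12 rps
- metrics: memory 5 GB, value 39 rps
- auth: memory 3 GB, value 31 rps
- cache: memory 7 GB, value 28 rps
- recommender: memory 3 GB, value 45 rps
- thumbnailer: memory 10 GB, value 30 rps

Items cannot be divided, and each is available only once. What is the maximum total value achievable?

143 rps

Check high-value combinations within 19 GB:
- metrics+auth+cache+recommender: memory 5+3+7+3=18, value 39+31+28+45=143
- search+scheduler+metrics+recommender: memory 9+2+5+3=19, value 43+12+39+45=139
- search+scheduler+auth+recommender: memory 9+2+3+3=17, value 43+12+31+45=131
- scheduler+metrics+auth+recommender: memory 2+5+3+3=13, value 12+39+31+45=127
Best: 143 rps.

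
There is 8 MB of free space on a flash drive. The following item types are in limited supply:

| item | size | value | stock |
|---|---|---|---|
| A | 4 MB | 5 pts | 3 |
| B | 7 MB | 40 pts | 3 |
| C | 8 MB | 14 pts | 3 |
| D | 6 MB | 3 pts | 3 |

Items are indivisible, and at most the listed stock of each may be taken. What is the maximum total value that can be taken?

40 pts

Top feasible selections:
- 1×B: size 7, value 40
- 1×C: size 8, value 14
- 2×A: size 8, value 10
Best: 40 pts.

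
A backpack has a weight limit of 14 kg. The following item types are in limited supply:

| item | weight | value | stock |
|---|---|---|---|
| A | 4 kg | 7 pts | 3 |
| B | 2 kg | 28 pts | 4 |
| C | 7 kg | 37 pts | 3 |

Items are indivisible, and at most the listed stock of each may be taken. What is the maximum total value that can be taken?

121 pts

Top feasible selections:
- 3×B + 1×C: weight 13, value 121
- 1×A + 4×B: weight 12, value 119
- 4×B: weight 8, value 112
Best: 121 pts.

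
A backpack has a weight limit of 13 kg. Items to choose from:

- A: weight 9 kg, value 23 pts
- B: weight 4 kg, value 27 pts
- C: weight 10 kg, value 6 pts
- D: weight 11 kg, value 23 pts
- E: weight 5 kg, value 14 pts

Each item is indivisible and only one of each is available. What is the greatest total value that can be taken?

50 pts

Check high-value combinations within 13 kg:
- A+B: weight 9+4=13, value 23+27=50
- B+E: weight 4+5=9, value 27+14=41
- B: weight 4, value 27
Best: 50 pts.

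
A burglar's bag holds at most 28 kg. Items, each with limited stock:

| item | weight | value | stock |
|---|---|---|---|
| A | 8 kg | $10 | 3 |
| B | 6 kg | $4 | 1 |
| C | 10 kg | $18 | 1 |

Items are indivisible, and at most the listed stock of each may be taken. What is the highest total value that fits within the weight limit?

Best selections within weight 28 and stock limits:
- 2×A + 1×C: weight 26, value 38
- 1×A + 1×B + 1×C: weight 24, value 32
- 3×A: weight 24, value 30
- 1×A + 1×C: weight 18, value 28
Best: $38.

$38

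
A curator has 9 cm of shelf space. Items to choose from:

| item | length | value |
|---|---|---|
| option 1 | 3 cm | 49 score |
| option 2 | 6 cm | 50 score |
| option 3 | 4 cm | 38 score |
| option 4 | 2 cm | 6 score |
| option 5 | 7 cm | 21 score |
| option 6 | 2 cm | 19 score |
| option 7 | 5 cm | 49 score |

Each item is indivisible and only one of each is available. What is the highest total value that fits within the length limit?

This is a 0/1 knapsack; check combinations near the capacity.
- option 1+option 3+option 6: length 3+4+2=9, value 49+38+19=106
- option 1+option 2: length 3+6=9, value 49+50=99
- option 1+option 7: length 3+5=8, value 49+49=98
Best: 106 score.

106 score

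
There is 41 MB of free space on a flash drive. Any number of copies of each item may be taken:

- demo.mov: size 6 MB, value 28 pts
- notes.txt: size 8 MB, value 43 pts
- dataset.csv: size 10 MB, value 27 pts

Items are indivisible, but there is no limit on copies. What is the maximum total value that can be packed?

215 pts

Best value-per-unit is notes.txt at 43/8, and filling with it alone uses size 5×8=40. No mix of the others beats 5×43 = 215.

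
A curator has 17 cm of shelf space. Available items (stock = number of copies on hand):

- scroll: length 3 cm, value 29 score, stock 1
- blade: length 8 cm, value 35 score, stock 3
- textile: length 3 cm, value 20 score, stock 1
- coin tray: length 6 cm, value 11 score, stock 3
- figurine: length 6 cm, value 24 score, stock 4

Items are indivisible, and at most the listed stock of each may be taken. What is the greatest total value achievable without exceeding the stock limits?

88 score

Best selections within length 17 and stock limits:
- 1×scroll + 1×blade + 1×figurine: length 17, value 88
- 1×scroll + 1×blade + 1×textile: length 14, value 84
- 1×blade + 1×textile + 1×figurine: length 17, value 79
Best: 88 score.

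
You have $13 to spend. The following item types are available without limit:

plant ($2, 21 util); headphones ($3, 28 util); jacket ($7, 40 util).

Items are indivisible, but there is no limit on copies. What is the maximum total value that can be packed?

133 util

Best value-per-unit is plant at 21/2; filling with it alone gives 6×21 = 126.
Optimal mix: 5×plant + 1×headphones → cost 13, value 133.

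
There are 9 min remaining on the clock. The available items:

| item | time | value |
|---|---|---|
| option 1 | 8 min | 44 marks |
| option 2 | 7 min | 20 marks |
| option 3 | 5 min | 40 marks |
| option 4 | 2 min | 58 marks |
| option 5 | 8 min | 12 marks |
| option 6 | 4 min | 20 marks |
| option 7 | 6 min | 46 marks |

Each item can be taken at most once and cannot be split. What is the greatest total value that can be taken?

104 marks

Check high-value combinations within 9 min:
- option 4+option 7: time 2+6=8, value 58+46=104
- option 3+option 4: time 5+2=7, value 40+58=98
- option 4+option 6: time 2+4=6, value 58+20=78
- option 2+option 4: time 7+2=9, value 20+58=78
- option 3+option 6: time 5+4=9, value 40+20=60
Best: 104 marks.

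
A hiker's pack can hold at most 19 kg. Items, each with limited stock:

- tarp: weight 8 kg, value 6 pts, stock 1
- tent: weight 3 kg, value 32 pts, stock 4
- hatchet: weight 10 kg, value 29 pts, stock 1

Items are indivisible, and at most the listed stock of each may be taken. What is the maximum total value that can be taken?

128 pts

Top feasible selections:
- 4×tent: weight 12, value 128
- 3×tent + 1×hatchet: weight 19, value 125
- 1×tarp + 3×tent: weight 17, value 102
- 3×tent: weight 9, value 96
Best: 128 pts.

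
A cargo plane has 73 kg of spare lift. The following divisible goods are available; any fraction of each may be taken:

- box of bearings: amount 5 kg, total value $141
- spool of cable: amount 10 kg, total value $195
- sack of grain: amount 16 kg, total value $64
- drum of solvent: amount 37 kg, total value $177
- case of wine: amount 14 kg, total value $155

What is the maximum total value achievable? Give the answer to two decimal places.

Take in order of value per unit:
- box of bearings (141/5 per unit): all 5 → value 141, running total 141.00
- spool of cable (195/10 per unit): all 10 → value 195, running total 336.00
- case of wine (155/14 per unit): all 14 → value 155, running total 491.00
- drum of solvent (177/37 per unit): all 37 → value 177, running total 668.00
- sack of grain (64/16 per unit): 7 of 16 → value 7×64/16 = 28.0000, running total 696.00
Total 696.00.

696.00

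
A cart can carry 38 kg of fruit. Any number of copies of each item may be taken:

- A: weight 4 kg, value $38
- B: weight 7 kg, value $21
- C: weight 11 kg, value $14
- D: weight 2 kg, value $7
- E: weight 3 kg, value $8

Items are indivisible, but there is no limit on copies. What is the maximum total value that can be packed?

Best value-per-unit is A at 38/4; filling with it alone gives 9×38 = 342.
Optimal mix: 9×A + 1×D → weight 38, value 349.

$349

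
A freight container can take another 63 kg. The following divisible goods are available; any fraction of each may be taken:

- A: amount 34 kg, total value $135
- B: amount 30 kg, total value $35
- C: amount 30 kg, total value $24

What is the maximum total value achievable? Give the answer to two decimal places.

168.83

Take in order of value per unit:
- A (135/34 per unit): all 34 → value 135, running total 135.00
- B (35/30 per unit): 29 of 30 → value 29×35/30 = 33.8333, running total 168.83
Total 168.83.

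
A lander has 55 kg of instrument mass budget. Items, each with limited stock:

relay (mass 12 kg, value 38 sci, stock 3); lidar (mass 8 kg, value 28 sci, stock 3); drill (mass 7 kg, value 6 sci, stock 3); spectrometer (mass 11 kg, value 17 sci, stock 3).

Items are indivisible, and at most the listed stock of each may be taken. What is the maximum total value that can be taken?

Best selections within mass 55 and stock limits:
- 3×relay + 2×lidar: mass 52, value 170
- 2×relay + 3×lidar + 1×drill: mass 55, value 166
Best: 170 sci.

170 sci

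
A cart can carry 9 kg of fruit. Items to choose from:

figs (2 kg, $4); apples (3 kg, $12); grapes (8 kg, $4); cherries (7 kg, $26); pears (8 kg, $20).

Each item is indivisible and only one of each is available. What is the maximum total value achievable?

$30

Check high-value combinations within 9 kg:
- figs+cherries: weight 2+7=9, value 4+26=30
- cherries: weight 7, value 26
- pears: weight 8, value 20
Best: $30.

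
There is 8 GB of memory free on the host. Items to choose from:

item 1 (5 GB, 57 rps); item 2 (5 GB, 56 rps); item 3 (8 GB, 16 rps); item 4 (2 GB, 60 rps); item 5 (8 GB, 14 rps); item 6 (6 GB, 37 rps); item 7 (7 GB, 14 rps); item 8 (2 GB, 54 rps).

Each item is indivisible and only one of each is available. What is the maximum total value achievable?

117 rps

Check high-value combinations within 8 GB:
- item 1+item 4: memory 5+2=7, value 57+60=117
- item 2+item 4: memory 5+2=7, value 56+60=116
- item 4+item 8: memory 2+2=4, value 60+54=114
- item 1+item 8: memory 5+2=7, value 57+54=111
Best: 117 rps.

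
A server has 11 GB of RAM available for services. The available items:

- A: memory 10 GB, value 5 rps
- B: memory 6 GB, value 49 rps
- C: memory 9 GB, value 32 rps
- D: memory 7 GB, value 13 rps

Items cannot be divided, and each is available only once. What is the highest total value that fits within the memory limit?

Check high-value combinations within 11 GB:
- B: memory 6, value 49
- C: memory 9, value 32
- D: memory 7, value 13
- A: memory 10, value 5
Best: 49 rps.

49 rps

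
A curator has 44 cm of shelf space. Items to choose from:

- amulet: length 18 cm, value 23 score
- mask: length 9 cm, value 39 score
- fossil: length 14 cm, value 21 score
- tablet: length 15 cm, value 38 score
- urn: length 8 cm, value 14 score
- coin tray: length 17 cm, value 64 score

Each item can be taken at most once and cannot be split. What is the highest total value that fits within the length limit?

141 score

This is a 0/1 knapsack; check combinations near the capacity.
- mask+tablet+coin tray: length 9+15+17=41, value 39+38+64=141
- amulet+mask+coin tray: length 18+9+17=44, value 23+39+64=126
- mask+fossil+coin tray: length 9+14+17=40, value 39+21+64=124
- mask+urn+coin tray: length 9+8+17=34, value 39+14+64=117
- tablet+urn+coin tray: length 15+8+17=40, value 38+14+64=116
Best: 141 score.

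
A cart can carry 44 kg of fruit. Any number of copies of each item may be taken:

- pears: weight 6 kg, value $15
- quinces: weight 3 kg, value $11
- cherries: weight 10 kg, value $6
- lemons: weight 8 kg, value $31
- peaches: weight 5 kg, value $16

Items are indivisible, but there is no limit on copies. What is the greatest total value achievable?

Best value-per-unit is lemons at 31/8; filling with it alone gives 5×31 = 155.
Optimal mix: 4×quinces + 4×lemons → weight 44, value 168.

$168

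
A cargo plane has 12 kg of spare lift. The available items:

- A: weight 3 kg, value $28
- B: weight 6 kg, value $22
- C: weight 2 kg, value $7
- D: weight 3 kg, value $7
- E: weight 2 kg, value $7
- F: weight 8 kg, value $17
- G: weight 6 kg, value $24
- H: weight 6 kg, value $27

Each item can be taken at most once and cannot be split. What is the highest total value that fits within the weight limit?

Check high-value combinations within 12 kg:
- A+C+H: weight 3+2+6=11, value 28+7+27=62
- A+E+H: weight 3+2+6=11, value 28+7+27=62
- A+D+H: weight 3+3+6=12, value 28+7+27=62
Best: $62.

$62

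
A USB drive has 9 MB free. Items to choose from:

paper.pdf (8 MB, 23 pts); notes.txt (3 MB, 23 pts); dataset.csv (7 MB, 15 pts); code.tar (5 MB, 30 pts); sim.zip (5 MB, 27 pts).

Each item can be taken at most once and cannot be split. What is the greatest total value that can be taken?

Check high-value combinations within 9 MB:
- notes.txt+code.tar: size 3+5=8, value 23+30=53
- notes.txt+sim.zip: size 3+5=8, value 23+27=50
- code.tar: size 5, value 30
- sim.zip: size 5, value 27
Best: 53 pts.

53 pts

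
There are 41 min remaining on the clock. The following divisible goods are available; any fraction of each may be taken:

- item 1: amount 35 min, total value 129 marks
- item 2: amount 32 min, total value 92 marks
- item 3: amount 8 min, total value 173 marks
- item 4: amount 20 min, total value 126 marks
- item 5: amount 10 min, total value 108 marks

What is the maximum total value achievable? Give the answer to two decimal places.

Take in order of value per unit:
- item 3 (173/8 per unit): all 8 → value 173, running total 173.00
- item 5 (108/10 per unit): all 10 → value 108, running total 281.00
- item 4 (126/20 per unit): all 20 → value 126, running total 407.00
- item 1 (129/35 per unit): 3 of 35 → value 3×129/35 = 11.0571, running total 418.06
Total 418.06.

418.06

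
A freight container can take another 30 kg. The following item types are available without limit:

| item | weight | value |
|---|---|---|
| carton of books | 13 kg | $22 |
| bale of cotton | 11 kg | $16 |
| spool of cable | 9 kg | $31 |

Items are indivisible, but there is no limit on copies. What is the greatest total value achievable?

$93

Best value-per-unit is spool of cable at 31/9, and filling with it alone uses weight 3×9=27. No mix of the others beats 3×31 = 93.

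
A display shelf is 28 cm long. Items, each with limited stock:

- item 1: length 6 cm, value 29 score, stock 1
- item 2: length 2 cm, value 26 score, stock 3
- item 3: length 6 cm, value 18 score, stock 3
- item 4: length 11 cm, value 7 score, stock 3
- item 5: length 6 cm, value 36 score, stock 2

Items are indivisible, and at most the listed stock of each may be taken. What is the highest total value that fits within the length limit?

179 score

Top feasible selections:
- 1×item 1 + 3×item 2 + 2×item 5: length 24, value 179
- 1×item 1 + 2×item 2 + 1×item 3 + 2×item 5: length 28, value 171
- 3×item 2 + 1×item 3 + 2×item 5: length 24, value 168
- 1×item 1 + 3×item 2 + 1×item 3 + 1×item 5: length 24, value 161
Best: 179 score.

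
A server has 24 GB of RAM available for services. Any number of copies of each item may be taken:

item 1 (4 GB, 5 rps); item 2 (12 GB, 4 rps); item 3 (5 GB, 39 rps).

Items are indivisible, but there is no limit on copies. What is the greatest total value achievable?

Best value-per-unit is item 3 at 39/5; filling with it alone gives 4×39 = 156.
Optimal mix: 1×item 1 + 4×item 3 → memory 24, value 161.

161 rps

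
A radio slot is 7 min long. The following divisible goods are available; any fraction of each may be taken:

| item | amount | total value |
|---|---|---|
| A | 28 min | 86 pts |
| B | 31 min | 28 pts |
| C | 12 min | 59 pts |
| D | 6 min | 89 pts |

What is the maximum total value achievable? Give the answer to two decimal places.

Take in order of value per unit:
- D (89/6 per unit): all 6 → value 89, running total 89.00
- C (59/12 per unit): 1 of 12 → value 1×59/12 = 4.9167, running total 93.92
Total 93.92.

93.92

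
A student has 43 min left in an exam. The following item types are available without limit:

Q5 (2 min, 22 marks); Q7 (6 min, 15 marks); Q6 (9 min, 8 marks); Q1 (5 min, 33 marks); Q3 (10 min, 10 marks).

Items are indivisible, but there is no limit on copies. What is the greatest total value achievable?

Best value-per-unit is Q5 at 22/2, and filling with it alone uses time 21×2=42. No mix of the others beats 21×22 = 462.

462 marks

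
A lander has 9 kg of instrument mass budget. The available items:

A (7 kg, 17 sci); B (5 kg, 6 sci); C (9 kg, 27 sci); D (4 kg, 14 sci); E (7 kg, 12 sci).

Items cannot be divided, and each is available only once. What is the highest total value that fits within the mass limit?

27 sci

Check high-value combinations within 9 kg:
- C: mass 9, value 27
- B+D: mass 5+4=9, value 6+14=20
- A: mass 7, value 17
- D: mass 4, value 14
- E: mass 7, value 12
Best: 27 sci.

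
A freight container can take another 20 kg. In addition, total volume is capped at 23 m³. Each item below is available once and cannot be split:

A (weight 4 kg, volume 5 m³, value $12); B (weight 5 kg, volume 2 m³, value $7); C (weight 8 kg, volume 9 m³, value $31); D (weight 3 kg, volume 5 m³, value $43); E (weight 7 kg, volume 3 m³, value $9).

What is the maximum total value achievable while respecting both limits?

$93

Feasible sets respecting both limits:
- A+B+C+D: weight 20, volume 21, value 93
- A+C+D: weight 15, volume 19, value 86
- C+D+E: weight 18, volume 17, value 83
- B+C+D: weight 16, volume 16, value 81
Best: $93.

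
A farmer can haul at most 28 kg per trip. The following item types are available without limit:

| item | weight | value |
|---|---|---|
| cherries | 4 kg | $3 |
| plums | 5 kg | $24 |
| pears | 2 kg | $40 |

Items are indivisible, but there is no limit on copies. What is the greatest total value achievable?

Best value-per-unit is pears at 40/2, and filling with it alone uses weight 14×2=28. No mix of the others beats 14×40 = 560.

$560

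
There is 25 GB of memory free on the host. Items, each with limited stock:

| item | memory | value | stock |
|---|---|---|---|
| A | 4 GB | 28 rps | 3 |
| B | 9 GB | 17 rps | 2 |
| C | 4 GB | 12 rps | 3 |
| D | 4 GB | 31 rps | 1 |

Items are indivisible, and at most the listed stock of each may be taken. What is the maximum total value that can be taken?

Best selections within memory 25 and stock limits:
- 3×A + 2×C + 1×D: memory 24, value 139
- 3×A + 1×B + 1×D: memory 25, value 132
Best: 139 rps.

139 rps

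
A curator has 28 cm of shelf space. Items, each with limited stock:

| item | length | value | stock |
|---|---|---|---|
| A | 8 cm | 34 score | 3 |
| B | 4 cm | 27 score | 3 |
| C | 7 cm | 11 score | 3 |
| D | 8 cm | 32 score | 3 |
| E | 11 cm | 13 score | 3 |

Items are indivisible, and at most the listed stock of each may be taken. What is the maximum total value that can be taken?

149 score

Top feasible selections:
- 2×A + 3×B: length 28, value 149
- 1×A + 3×B + 1×D: length 28, value 147
Best: 149 score.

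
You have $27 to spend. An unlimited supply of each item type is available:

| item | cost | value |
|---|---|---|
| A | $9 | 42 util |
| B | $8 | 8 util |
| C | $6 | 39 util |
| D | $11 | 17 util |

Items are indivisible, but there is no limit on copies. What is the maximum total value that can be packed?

159 util

Best value-per-unit is C at 39/6; filling with it alone gives 4×39 = 156.
Optimal mix: 1×A + 3×C → cost 27, value 159.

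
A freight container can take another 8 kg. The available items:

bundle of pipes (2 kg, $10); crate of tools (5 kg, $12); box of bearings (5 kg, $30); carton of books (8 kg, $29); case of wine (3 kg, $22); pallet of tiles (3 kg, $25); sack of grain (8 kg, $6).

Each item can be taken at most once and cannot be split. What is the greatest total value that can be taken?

Check high-value combinations within 8 kg:
- bundle of pipes+case of wine+pallet of tiles: weight 2+3+3=8, value 10+22+25=57
- box of bearings+pallet of tiles: weight 5+3=8, value 30+25=55
- box of bearings+case of wine: weight 5+3=8, value 30+22=52
Best: $57.

$57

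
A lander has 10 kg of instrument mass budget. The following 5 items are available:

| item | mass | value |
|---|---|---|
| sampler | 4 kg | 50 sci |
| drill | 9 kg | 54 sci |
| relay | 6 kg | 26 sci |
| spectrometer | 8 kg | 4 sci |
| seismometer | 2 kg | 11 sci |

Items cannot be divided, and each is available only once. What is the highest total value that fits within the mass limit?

Check high-value combinations within 10 kg:
- sampler+relay: mass 4+6=10, value 50+26=76
- sampler+seismometer: mass 4+2=6, value 50+11=61
- drill: mass 9, value 54
- sampler: mass 4, value 50
- relay+seismometer: mass 6+2=8, value 26+11=37
Best: 76 sci.

76 sci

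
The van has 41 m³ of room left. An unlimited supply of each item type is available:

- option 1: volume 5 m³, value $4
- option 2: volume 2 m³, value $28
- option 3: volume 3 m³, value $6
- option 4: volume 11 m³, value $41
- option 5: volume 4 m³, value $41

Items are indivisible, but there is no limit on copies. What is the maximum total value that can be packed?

Best value-per-unit is option 2 at 28/2, and filling with it alone uses volume 20×2=40. No mix of the others beats 20×28 = 560.

$560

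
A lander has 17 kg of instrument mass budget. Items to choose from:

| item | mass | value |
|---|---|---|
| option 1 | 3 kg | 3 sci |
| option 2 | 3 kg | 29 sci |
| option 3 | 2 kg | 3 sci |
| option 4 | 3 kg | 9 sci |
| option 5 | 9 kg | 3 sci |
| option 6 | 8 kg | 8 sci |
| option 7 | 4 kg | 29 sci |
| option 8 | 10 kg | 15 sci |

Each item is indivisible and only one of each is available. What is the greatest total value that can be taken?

Check high-value combinations within 17 kg:
- option 1+option 2+option 3+option 4+option 7: mass 3+3+2+3+4=15, value 3+29+3+9+29=73
- option 2+option 7+option 8: mass 3+4+10=17, value 29+29+15=73
- option 2+option 3+option 4+option 7: mass 3+2+3+4=12, value 29+3+9+29=70
- option 1+option 2+option 4+option 7: mass 3+3+3+4=13, value 3+29+9+29=70
Best: 73 sci.

73 sci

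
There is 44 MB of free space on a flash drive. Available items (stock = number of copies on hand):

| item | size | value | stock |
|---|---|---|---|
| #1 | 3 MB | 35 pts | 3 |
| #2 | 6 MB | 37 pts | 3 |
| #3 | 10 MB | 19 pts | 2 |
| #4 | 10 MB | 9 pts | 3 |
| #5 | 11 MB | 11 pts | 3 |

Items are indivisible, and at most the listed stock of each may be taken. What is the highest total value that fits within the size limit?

Top feasible selections:
- 3×#1 + 3×#2 + 1×#3: size 37, value 235
- 3×#1 + 3×#2 + 1×#5: size 38, value 227
- 3×#1 + 3×#2 + 1×#4: size 37, value 225
Best: 235 pts.

235 pts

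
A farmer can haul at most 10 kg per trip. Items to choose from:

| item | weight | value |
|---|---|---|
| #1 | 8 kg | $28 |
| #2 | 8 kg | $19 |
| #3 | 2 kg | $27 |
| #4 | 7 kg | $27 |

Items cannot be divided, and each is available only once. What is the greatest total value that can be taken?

$55

Check high-value combinations within 10 kg:
- #1+#3: weight 8+2=10, value 28+27=55
- #3+#4: weight 2+7=9, value 27+27=54
- #2+#3: weight 8+2=10, value 19+27=46
Best: $55.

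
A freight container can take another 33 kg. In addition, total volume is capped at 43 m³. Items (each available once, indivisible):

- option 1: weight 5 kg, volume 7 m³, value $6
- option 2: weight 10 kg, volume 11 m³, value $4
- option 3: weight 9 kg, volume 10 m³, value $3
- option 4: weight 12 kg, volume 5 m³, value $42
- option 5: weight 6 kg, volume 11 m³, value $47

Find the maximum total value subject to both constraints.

$99

Feasible sets respecting both limits:
- option 1+option 2+option 4+option 5: weight 33, volume 34, value 99
- option 1+option 3+option 4+option 5: weight 32, volume 33, value 98
- option 1+option 4+option 5: weight 23, volume 23, value 95
Best: $99.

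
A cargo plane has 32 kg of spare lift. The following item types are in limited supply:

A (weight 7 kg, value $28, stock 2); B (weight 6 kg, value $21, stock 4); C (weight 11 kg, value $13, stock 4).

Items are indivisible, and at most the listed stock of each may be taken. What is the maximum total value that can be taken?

Top feasible selections:
- 2×A + 3×B: weight 32, value 119
- 1×A + 4×B: weight 31, value 112
- 2×A + 2×B: weight 26, value 98
- 1×A + 3×B: weight 25, value 91
Best: $119.

$119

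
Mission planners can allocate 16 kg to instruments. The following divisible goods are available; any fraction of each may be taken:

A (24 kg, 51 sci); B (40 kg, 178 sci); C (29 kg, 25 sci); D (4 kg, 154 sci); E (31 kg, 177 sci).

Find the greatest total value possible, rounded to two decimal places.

Take in order of value per unit:
- D (154/4 per unit): all 4 → value 154, running total 154.00
- E (177/31 per unit): 12 of 31 → value 12×177/31 = 68.5161, running total 222.52
Total 222.52.

222.52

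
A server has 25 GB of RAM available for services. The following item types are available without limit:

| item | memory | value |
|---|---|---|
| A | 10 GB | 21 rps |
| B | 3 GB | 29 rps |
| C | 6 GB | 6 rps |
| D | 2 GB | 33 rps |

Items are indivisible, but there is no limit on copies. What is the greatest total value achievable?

396 rps

Best value-per-unit is D at 33/2, and filling with it alone uses memory 12×2=24. No mix of the others beats 12×33 = 396.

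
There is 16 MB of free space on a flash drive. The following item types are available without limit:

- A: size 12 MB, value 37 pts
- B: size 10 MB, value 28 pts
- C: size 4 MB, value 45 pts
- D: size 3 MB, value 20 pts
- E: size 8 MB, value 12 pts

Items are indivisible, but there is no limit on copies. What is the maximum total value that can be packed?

180 pts

Best value-per-unit is C at 45/4, and filling with it alone uses size 4×4=16. No mix of the others beats 4×45 = 180.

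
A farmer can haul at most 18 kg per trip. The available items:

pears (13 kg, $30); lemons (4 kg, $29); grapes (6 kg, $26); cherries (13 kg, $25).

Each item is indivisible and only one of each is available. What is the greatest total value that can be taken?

$59

Check high-value combinations within 18 kg:
- pears+lemons: weight 13+4=17, value 30+29=59
- lemons+grapes: weight 4+6=10, value 29+26=55
- lemons+cherries: weight 4+13=17, value 29+25=54
- pears: weight 13, value 30
Best: $59.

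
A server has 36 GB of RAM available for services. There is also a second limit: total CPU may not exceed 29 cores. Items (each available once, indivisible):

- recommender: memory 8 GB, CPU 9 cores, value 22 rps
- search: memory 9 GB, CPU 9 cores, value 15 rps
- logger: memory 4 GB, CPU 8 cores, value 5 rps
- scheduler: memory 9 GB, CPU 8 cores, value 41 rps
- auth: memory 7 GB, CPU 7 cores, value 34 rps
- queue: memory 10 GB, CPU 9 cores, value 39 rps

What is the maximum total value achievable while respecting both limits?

114 rps

Feasible sets respecting both limits:
- scheduler+auth+queue: memory 26, CPU 24, value 114
- recommender+scheduler+queue: memory 27, CPU 26, value 102
- recommender+scheduler+auth: memory 24, CPU 24, value 97
Best: 114 rps.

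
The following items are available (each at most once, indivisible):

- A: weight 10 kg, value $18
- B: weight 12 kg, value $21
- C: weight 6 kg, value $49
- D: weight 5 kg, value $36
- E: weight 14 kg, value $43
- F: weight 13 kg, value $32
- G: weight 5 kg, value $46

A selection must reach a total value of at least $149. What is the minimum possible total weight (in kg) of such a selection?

26

Subsets with value ≥ 149, sorted by total weight:
- A+C+D+G: weight 26, value 149
- B+C+D+G: weight 28, value 152
Minimum weight: 26 kg.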